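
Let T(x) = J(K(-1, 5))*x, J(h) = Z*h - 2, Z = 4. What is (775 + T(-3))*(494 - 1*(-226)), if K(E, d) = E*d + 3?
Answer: 579600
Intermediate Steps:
K(E, d) = 3 + E*d
J(h) = -2 + 4*h (J(h) = 4*h - 2 = -2 + 4*h)
T(x) = -10*x (T(x) = (-2 + 4*(3 - 1*5))*x = (-2 + 4*(3 - 5))*x = (-2 + 4*(-2))*x = (-2 - 8)*x = -10*x)
(775 + T(-3))*(494 - 1*(-226)) = (775 - 10*(-3))*(494 - 1*(-226)) = (775 + 30)*(494 + 226) = 805*720 = 579600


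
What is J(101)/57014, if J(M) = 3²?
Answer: 9/57014 ≈ 0.00015786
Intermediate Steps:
J(M) = 9
J(101)/57014 = 9/57014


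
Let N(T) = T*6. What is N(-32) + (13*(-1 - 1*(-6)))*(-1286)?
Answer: -83782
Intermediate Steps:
N(T) = 6*T
N(-32) + (13*(-1 - 1*(-6)))*(-1286) = 6*(-32) + (13*(-1 - 1*(-6)))*(-1286) = -192 + (13*(-1 + 6))*(-1286) = -192 + (13*5)*(-1286) = -192 + 65*(-1286) = -192 - 83590 = -83782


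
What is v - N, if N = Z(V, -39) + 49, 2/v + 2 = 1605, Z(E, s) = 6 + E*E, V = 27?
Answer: -1256750/1603 ≈ -784.00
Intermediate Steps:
Z(E, s) = 6 + E²
v = 2/1603 (v = 2/(-2 + 1605) = 2/1603 ≈ 0.0012477)
N = 784 (N = (6 + 27²) + 49 = (6 + 729) + 49 = 735 + 49 = 784)
v - N = 2/1603 - 1*784 = 2/1603 - 784 = -1256750/1603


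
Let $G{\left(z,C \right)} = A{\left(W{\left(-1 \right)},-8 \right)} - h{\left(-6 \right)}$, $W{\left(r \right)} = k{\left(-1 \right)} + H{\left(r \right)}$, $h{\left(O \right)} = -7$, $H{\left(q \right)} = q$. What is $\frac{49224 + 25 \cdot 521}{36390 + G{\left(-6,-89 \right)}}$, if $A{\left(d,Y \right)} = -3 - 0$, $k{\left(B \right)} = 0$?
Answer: $\frac{62249}{36394} \approx 1.7104$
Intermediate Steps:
$W{\left(r \right)} = r$ ($W{\left(r \right)} = 0 + r = r$)
$A{\left(d,Y \right)} = -3$ ($A{\left(d,Y \right)} = -3 + 0 = -3$)
$G{\left(z,C \right)} = 4$ ($G{\left(z,C \right)} = -3 - -7 = -3 + 7 = 4$)
$\frac{49224 + 25 \cdot 521}{36390 + G{\left(-6,-89 \right)}} = \frac{49224 + 25 \cdot 521}{36390 + 4} = \frac{49224 + 13025}{36394} = 62249 \cdot \frac{1}{36394} = \frac{62249}{36394}$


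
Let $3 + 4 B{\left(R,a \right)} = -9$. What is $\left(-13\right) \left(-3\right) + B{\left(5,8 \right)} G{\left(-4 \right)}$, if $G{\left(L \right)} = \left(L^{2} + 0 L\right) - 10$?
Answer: $21$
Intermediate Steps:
$B{\left(R,a \right)} = -3$ ($B{\left(R,a \right)} = - \frac{3}{4} + \frac{1}{4} \left(-9\right) = - \frac{3}{4} - \frac{9}{4} = -3$)
$G{\left(L \right)} = -10 + L^{2}$ ($G{\left(L \right)} = \left(L^{2} + 0\right) - 10 = L^{2} - 10 = -10 + L^{2}$)
$\left(-13\right) \left(-3\right) + B{\left(5,8 \right)} G{\left(-4 \right)} = \left(-13\right) \left(-3\right) - 3 \left(-10 + \left(-4\right)^{2}\right) = 39 - 3 \left(-10 + 16\right) = 39 - 18 = 21$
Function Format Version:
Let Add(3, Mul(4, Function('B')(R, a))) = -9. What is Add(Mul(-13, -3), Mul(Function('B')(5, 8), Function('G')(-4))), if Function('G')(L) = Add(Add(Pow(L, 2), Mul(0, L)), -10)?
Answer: 21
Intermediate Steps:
Function('B')(R, a) = -3 (Function('B')(R, a) = Add(Rational(-3, 4), Mul(Rational(1, 4), -9)) = Add(Rational(-3, 4), Rational(-9, 4)) = -3)
Function('G')(L) = Add(-10, Pow(L, 2)) (Function('G')(L) = Add(Add(Pow(L, 2), 0), -10) = Add(Pow(L, 2), -10) = Add(-10, Pow(L, 2)))
Add(Mul(-13, -3), Mul(Function('B')(5, 8), Function('G')(-4))) = Add(Mul(-13, -3), Mul(-3, Add(-10, Pow(-4, 2)))) = Add(39, Mul(-3, Add(-10, 16))) = Add(39, Mul(-3, 6)) = Add(39, -18) = 21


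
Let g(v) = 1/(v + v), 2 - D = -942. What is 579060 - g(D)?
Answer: 1093265279/1888 ≈ 5.7906e+5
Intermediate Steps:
D = 944 (D = 2 - 1*(-942) = 2 + 942 = 944)
g(v) = 1/(2*v)
579060 - g(D) = 579060 - 1/(2*944) = 579060 - 1*1/1888 = 579060 - 1/1888 = 1093265279/1888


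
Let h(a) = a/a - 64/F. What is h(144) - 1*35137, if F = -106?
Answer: -1862176/53 ≈ -35135.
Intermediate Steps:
h(a) = 85/53 (h(a) = a/a - 64/(-106) = 1 - 64*(-1/106) = 1 + 32/53 = 85/53)
h(144) - 1*35137 = 85/53 - 1*35137 = 85/53 - 35137 = -1862176/53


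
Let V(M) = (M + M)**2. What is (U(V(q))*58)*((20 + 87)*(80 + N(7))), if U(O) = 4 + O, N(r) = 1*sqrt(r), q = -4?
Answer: 33760640 + 422008*sqrt(7) ≈ 3.4877e+7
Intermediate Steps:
N(r) = sqrt(r)
V(M) = 4*M**2 (V(M) = (2*M)**2 = 4*M**2)
(U(V(q))*58)*((20 + 87)*(80 + N(7))) = ((4 + 4*(-4)**2)*58)*((20 + 87)*(80 + sqrt(7))) = ((4 + 4*16)*58)*(107*(80 + sqrt(7))) = ((4 + 64)*58)*(8560 + 107*sqrt(7)) = (68*58)*(8560 + 107*sqrt(7)) = 3944*(8560 + 107*sqrt(7)) = 33760640 + 422008*sqrt(7)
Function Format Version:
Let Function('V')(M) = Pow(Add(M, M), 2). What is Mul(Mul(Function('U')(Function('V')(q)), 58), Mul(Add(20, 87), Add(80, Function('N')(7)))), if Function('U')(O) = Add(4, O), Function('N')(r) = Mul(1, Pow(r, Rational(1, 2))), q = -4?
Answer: Add(33760640, Mul(422008, Pow(7, Rational(1, 2)))) ≈ 3.4877e+7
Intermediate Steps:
Function('N')(r) = Pow(r, Rational(1, 2))
Function('V')(M) = Mul(4, Pow(M, 2)) (Function('V')(M) = Pow(Mul(2, M), 2) = Mul(4, Pow(M, 2)))
Mul(Mul(Function('U')(Function('V')(q)), 58), Mul(Add(20, 87), Add(80, Function('N')(7)))) = Mul(Mul(Add(4, Mul(4, Pow(-4, 2))), 58), Mul(Add(20, 87), Add(80, Pow(7, Rational(1, 2))))) = Mul(Mul(Add(4, Mul(4, 16)), 58), Mul(107, Add(80, Pow(7, Rational(1, 2))))) = Mul(Mul(Add(4, 64), 58), Add(8560, Mul(107, Pow(7, Rational(1, 2))))) = Mul(Mul(68, 58), Add(8560, Mul(107, Pow(7, Rational(1, 2))))) = Mul(3944, Add(8560, Mul(107, Pow(7, Rational(1, 2))))) = Add(33760640, Mul(422008, Pow(7, Rational(1, 2))))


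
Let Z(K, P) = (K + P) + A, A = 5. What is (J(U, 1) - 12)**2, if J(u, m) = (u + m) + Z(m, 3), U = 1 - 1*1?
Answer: 4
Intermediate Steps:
U = 0 (U = 1 - 1 = 0)
Z(K, P) = 5 + K + P (Z(K, P) = (K + P) + 5 = 5 + K + P)
J(u, m) = 8 + u + 2*m (J(u, m) = (u + m) + (5 + m + 3) = (m + u) + (8 + m) = 8 + u + 2*m)
(J(U, 1) - 12)**2 = ((8 + 0 + 2*1) - 12)**2 = ((8 + 0 + 2) - 12)**2 = (10 - 12)**2 = (-2)**2 = 4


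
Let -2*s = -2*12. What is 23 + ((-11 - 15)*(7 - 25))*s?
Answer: 5639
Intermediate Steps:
s = 12 (s = -(-1)*12 = -½*(-24) = 12)
23 + ((-11 - 15)*(7 - 25))*s = 23 + ((-11 - 15)*(7 - 25))*12 = 23 - 26*(-18)*12 = 23 + 468*12 = 23 + 5616 = 5639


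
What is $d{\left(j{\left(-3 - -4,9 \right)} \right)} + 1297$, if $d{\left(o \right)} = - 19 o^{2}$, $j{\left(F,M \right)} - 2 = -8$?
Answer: $613$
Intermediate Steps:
$j{\left(F,M \right)} = -6$ ($j{\left(F,M \right)} = 2 - 8 = -6$)
$d{\left(j{\left(-3 - -4,9 \right)} \right)} + 1297 = - 19 \left(-6\right)^{2} + 1297 = \left(-19\right) 36 + 1297 = -684 + 1297 = 613$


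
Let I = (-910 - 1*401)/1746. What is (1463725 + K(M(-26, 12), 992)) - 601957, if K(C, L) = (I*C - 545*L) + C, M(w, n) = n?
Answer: 31149706/97 ≈ 3.2113e+5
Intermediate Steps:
I = -437/582 (I = (-910 - 401)*(1/1746) = -1311*1/1746 = -437/582 ≈ -0.75086)
K(C, L) = -545*L + 145*C/582 (K(C, L) = (-437*C/582 - 545*L) + C = (-545*L - 437*C/582) + C = -545*L + 145*C/582)
(1463725 + K(M(-26, 12), 992)) - 601957 = (1463725 + (-545*992 + (145/582)*12)) - 601957 = (1463725 + (-540640 + 290/97)) - 601957 = (1463725 - 52441790/97) - 601957 = 89539535/97 - 601957 = 31149706/97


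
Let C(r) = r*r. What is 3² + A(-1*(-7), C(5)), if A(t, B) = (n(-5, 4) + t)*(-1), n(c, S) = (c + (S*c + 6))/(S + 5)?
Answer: 37/9 ≈ 4.1111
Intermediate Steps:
C(r) = r²
n(c, S) = (6 + c + S*c)/(5 + S) (n(c, S) = (c + (6 + S*c))/(5 + S) = (6 + c + S*c)/(5 + S))
A(t, B) = 19/9 - t (A(t, B) = ((6 - 5 + 4*(-5))/(5 + 4) + t)*(-1) = ((6 - 5 - 20)/9 + t)*(-1) = ((⅑)*(-19) + t)*(-1) = (-19/9 + t)*(-1) = 19/9 - t)
3² + A(-1*(-7), C(5)) = 3² + (19/9 - (-1)*(-7)) = 9 + (19/9 - 1*7) = 9 + (19/9 - 7) = 9 - 44/9 = 37/9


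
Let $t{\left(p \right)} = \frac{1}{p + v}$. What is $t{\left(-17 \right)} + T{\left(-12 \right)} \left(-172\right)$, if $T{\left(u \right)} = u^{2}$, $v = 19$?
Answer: $- \frac{49535}{2} \approx -24768.0$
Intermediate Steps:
$t{\left(p \right)} = \frac{1}{19 + p}$ ($t{\left(p \right)} = \frac{1}{p + 19} = \frac{1}{19 + p}$)
$t{\left(-17 \right)} + T{\left(-12 \right)} \left(-172\right) = \frac{1}{19 - 17} + \left(-12\right)^{2} \left(-172\right) = \frac{1}{2} + 144 \left(-172\right) = \frac{1}{2} - 24768 = - \frac{49535}{2}$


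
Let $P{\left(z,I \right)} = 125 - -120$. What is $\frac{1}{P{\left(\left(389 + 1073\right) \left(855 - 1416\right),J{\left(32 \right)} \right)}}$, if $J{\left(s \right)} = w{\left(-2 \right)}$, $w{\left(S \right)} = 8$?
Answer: $\frac{1}{245} \approx 0.0040816$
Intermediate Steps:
$J{\left(s \right)} = 8$
$P{\left(z,I \right)} = 245$ ($P{\left(z,I \right)} = 125 + 120 = 245$)
$\frac{1}{P{\left(\left(389 + 1073\right) \left(855 - 1416\right),J{\left(32 \right)} \right)}} = \frac{1}{245}$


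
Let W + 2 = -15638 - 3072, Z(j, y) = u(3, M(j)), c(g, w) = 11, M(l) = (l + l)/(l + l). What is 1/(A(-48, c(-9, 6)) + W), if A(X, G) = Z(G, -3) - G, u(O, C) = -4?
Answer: -1/18727 ≈ -5.3399e-5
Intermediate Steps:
M(l) = 1 (M(l) = (2*l)/((2*l)) = (2*l)*(1/(2*l)) = 1)
Z(j, y) = -4
W = -18712 (W = -2 + (-15638 - 3072) = -2 - 18710 = -18712)
A(X, G) = -4 - G
1/(A(-48, c(-9, 6)) + W) = 1/((-4 - 1*11) - 18712) = 1/((-4 - 11) - 18712) = 1/(-15 - 18712) = 1/(-18727) = -1/18727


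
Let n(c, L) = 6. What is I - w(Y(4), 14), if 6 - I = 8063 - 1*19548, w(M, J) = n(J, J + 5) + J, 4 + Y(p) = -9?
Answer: 11471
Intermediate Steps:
Y(p) = -13 (Y(p) = -4 - 9 = -13)
w(M, J) = 6 + J
I = 11491 (I = 6 - (8063 - 1*19548) = 6 - (8063 - 19548) = 6 - 1*(-11485) = 6 + 11485 = 11491)
I - w(Y(4), 14) = 11491 - (6 + 14) = 11491 - 1*20 = 11491 - 20 = 11471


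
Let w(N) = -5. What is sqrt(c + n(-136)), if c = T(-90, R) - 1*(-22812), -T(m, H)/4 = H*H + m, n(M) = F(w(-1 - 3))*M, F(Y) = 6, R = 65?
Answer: 4*sqrt(341) ≈ 73.865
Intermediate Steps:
n(M) = 6*M
T(m, H) = -4*m - 4*H**2 (T(m, H) = -4*(H*H + m) = -4*(H**2 + m) = -4*(m + H**2) = -4*m - 4*H**2)
c = 6272 (c = (-4*(-90) - 4*65**2) - 1*(-22812) = (360 - 4*4225) + 22812 = (360 - 16900) + 22812 = -16540 + 22812 = 6272)
sqrt(c + n(-136)) = sqrt(6272 + 6*(-136)) = sqrt(6272 - 816) = sqrt(5456) = 4*sqrt(341)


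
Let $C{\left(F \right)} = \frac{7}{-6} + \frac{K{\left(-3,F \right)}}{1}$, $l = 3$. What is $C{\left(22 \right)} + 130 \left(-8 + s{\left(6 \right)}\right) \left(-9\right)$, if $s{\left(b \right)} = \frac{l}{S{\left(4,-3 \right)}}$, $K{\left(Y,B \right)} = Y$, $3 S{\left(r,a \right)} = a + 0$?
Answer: $\frac{77195}{6} \approx 12866.0$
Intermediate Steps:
$S{\left(r,a \right)} = \frac{a}{3}$ ($S{\left(r,a \right)} = \frac{a + 0}{3} = \frac{a}{3}$)
$s{\left(b \right)} = -3$ ($s{\left(b \right)} = \frac{3}{\frac{1}{3} \left(-3\right)} = \frac{3}{-1} = 3 \left(-1\right) = -3$)
$C{\left(F \right)} = - \frac{25}{6}$ ($C{\left(F \right)} = \frac{7}{-6} - \frac{3}{1} = 7 \left(- \frac{1}{6}\right) - 3 = - \frac{7}{6} - 3 = - \frac{25}{6}$)
$C{\left(22 \right)} + 130 \left(-8 + s{\left(6 \right)}\right) \left(-9\right) = - \frac{25}{6} + 130 \left(-8 - 3\right) \left(-9\right) = - \frac{25}{6} + 130 \left(\left(-11\right) \left(-9\right)\right) = - \frac{25}{6} + 130 \cdot 99 = - \frac{25}{6} + 12870 = \frac{77195}{6}$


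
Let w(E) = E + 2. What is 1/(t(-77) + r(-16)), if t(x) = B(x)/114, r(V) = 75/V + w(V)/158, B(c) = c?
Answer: -72048/392773 ≈ -0.18343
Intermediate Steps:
w(E) = 2 + E
r(V) = 1/79 + 75/V + V/158 (r(V) = 75/V + (2 + V)/158 = 75/V + (2 + V)*(1/158) = 75/V + (1/79 + V/158) = 1/79 + 75/V + V/158)
t(x) = x/114
1/(t(-77) + r(-16)) = 1/((1/114)*(-77) + (1/158)*(11850 - 16*(2 - 16))/(-16)) = 1/(-77/114 + (1/158)*(-1/16)*(11850 - 16*(-14))) = 1/(-77/114 + (1/158)*(-1/16)*(11850 + 224)) = 1/(-77/114 + (1/158)*(-1/16)*12074) = 1/(-77/114 - 6037/1264) = 1/(-392773/72048) = -72048/392773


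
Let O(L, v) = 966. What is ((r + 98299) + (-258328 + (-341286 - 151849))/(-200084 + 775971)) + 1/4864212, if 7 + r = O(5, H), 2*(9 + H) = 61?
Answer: 278041472879249083/2801236456044 ≈ 99257.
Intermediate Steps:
H = 43/2 (H = -9 + (1/2)*61 = -9 + 61/2 = 43/2 ≈ 21.500)
r = 959 (r = -7 + 966 = 959)
((r + 98299) + (-258328 + (-341286 - 151849))/(-200084 + 775971)) + 1/4864212 = ((959 + 98299) + (-258328 + (-341286 - 151849))/(-200084 + 775971)) + 1/4864212 = (99258 + (-258328 - 493135)/575887) + 1/4864212 = (99258 - 751463*1/575887) + 1/4864212 = (99258 - 751463/575887) + 1/4864212 = 57160640383/575887 + 1/4864212 = 278041472879249083/2801236456044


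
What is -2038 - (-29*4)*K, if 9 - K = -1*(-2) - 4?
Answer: -762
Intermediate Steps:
K = 11 (K = 9 - (-1*(-2) - 4) = 9 - (2 - 4) = 9 - 1*(-2) = 9 + 2 = 11)
-2038 - (-29*4)*K = -2038 - (-29*4)*11 = -2038 - (-116)*11 = -2038 - 1*(-1276) = -2038 + 1276 = -762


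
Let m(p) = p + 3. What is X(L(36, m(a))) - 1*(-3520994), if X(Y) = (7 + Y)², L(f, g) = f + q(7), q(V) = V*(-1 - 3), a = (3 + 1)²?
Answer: 3521219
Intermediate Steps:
a = 16 (a = 4² = 16)
m(p) = 3 + p
q(V) = -4*V (q(V) = V*(-4) = -4*V)
L(f, g) = -28 + f (L(f, g) = f - 4*7 = f - 28 = -28 + f)
X(L(36, m(a))) - 1*(-3520994) = (7 + (-28 + 36))² - 1*(-3520994) = (7 + 8)² + 3520994 = 15² + 3520994 = 225 + 3520994 = 3521219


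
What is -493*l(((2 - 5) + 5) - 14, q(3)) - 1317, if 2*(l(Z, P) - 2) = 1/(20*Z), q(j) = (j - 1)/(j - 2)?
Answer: -1104947/480 ≈ -2302.0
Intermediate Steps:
q(j) = (-1 + j)/(-2 + j)
l(Z, P) = 2 + 1/(40*Z) (l(Z, P) = 2 + (1/(20*Z))/2 = 2 + 1/(40*Z))
-493*l(((2 - 5) + 5) - 14, q(3)) - 1317 = -493*(2 + 1/(40*(((2 - 5) + 5) - 14))) - 1317 = -493*(2 + 1/(40*((-3 + 5) - 14))) - 1317 = -493*(2 + 1/(40*(2 - 14))) - 1317 = -493*(2 + (1/40)/(-12)) - 1317 = -493*(2 + (1/40)*(-1/12)) - 1317 = -493*(2 - 1/480) - 1317 = -493*959/480 - 1317 = -472787/480 - 1317 = -1104947/480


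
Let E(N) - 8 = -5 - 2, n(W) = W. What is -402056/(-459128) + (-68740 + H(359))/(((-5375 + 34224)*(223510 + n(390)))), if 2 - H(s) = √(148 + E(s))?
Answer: 5596907721899/6391468543450 - √149/6459291100 ≈ 0.87568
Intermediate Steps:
E(N) = 1 (E(N) = 8 + (-5 - 2) = 8 - 7 = 1)
H(s) = 2 - √149 (H(s) = 2 - √(148 + 1) = 2 - √149)
-402056/(-459128) + (-68740 + H(359))/(((-5375 + 34224)*(223510 + n(390)))) = -402056/(-459128) + (-68740 + (2 - √149))/(((-5375 + 34224)*(223510 + 390))) = -402056*(-1/459128) + (-68738 - √149)/((28849*223900)) = 1733/1979 + (-68738 - √149)/6459291100 = 1733/1979 + (-68738 - √149)*(1/6459291100) = 1733/1979 + (-34369/3229645550 - √149/6459291100) = 5596907721899/6391468543450 - √149/6459291100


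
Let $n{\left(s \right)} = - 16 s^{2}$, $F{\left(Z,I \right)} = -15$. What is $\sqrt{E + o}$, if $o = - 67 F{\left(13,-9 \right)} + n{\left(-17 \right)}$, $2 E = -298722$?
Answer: $2 i \sqrt{38245} \approx 391.13 i$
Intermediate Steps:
$E = -149361$ ($E = \frac{1}{2} \left(-298722\right) = -149361$)
$o = -3619$ ($o = \left(-67\right) \left(-15\right) - 16 \left(-17\right)^{2} = 1005 - 4624 = -3619$)
$\sqrt{E + o} = \sqrt{-149361 - 3619} = \sqrt{-152980} = 2 i \sqrt{38245}$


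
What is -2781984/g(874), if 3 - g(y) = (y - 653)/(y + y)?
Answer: -4862908032/5023 ≈ -9.6813e+5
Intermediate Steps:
g(y) = 3 - (-653 + y)/(2*y) (g(y) = 3 - (y - 653)/(y + y) = 3 - (-653 + y)/(2*y))
-2781984/g(874) = -2781984*1748/(653 + 5*874) = -2781984*1748/(653 + 4370) = -2781984/((1/2)*(1/874)*5023) = -2781984/5023/1748 = -2781984*1748/5023 = -4862908032/5023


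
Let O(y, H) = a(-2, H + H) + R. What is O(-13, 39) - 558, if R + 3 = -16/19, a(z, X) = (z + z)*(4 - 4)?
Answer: -10675/19 ≈ -561.84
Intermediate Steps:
a(z, X) = 0 (a(z, X) = (2*z)*0 = 0)
R = -73/19 (R = -3 - 16/19 = -73/19 ≈ -3.8421)
O(y, H) = -73/19 (O(y, H) = 0 - 73/19 = -73/19)
O(-13, 39) - 558 = -73/19 - 558 = -10675/19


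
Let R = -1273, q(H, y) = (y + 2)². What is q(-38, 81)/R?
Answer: -6889/1273 ≈ -5.4116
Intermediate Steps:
q(H, y) = (2 + y)²
q(-38, 81)/R = (2 + 81)²/(-1273) = 83²*(-1/1273) = 6889*(-1/1273) = -6889/1273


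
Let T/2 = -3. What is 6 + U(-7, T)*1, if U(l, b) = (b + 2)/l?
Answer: 46/7 ≈ 6.5714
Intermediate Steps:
T = -6 (T = 2*(-3) = -6)
U(l, b) = (2 + b)/l
6 + U(-7, T)*1 = 6 + ((2 - 6)/(-7))*1 = 6 - ⅐*(-4)*1 = 6 + (4/7)*1 = 6 + 4/7 = 46/7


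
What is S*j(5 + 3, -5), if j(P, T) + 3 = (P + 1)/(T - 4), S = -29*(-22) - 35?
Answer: -2412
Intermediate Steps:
S = 603 (S = 638 - 35 = 603)
j(P, T) = -3 + (1 + P)/(-4 + T) (j(P, T) = -3 + (P + 1)/(T - 4) = -3 + (1 + P)/(-4 + T))
S*j(5 + 3, -5) = 603*((13 + (5 + 3) - 3*(-5))/(-4 - 5)) = 603*((13 + 8 + 15)/(-9)) = 603*(-⅑*36) = 603*(-4) = -2412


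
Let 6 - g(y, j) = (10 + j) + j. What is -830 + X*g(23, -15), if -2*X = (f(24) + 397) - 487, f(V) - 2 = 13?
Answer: 145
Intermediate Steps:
f(V) = 15 (f(V) = 2 + 13 = 15)
g(y, j) = -4 - 2*j (g(y, j) = 6 - ((10 + j) + j) = 6 - (10 + 2*j) = 6 + (-10 - 2*j) = -4 - 2*j)
X = 75/2 (X = -((15 + 397) - 487)/2 = -(412 - 487)/2 = -½*(-75) = 75/2 ≈ 37.500)
-830 + X*g(23, -15) = -830 + 75*(-4 - 2*(-15))/2 = -830 + 75*(-4 + 30)/2 = -830 + (75/2)*26 = -830 + 975 = 145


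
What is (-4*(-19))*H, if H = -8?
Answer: -608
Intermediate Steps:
(-4*(-19))*H = -4*(-19)*(-8) = 76*(-8) = -608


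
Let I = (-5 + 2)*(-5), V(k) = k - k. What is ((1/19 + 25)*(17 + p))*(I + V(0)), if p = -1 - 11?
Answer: 35700/19 ≈ 1878.9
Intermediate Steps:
V(k) = 0
p = -12
I = 15 (I = -3*(-5) = 15)
((1/19 + 25)*(17 + p))*(I + V(0)) = ((1/19 + 25)*(17 - 12))*(15 + 0) = ((1/19 + 25)*5)*15 = ((476/19)*5)*15 = (2380/19)*15 = 35700/19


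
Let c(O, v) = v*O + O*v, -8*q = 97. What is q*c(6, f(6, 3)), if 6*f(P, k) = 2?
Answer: -97/2 ≈ -48.500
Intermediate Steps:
q = -97/8 (q = -⅛*97 = -97/8 ≈ -12.125)
f(P, k) = ⅓ (f(P, k) = (⅙)*2 = ⅓)
c(O, v) = 2*O*v (c(O, v) = O*v + O*v = 2*O*v)
q*c(6, f(6, 3)) = -97*6/(4*3) = -97/8*4 = -97/2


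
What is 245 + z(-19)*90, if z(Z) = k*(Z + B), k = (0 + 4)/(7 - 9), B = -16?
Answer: 6545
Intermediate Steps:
k = -2 (k = 4/(-2) = 4*(-1/2) = -2)
z(Z) = 32 - 2*Z (z(Z) = -2*(Z - 16) = -2*(-16 + Z) = 32 - 2*Z)
245 + z(-19)*90 = 245 + (32 - 2*(-19))*90 = 245 + (32 + 38)*90 = 245 + 70*90 = 245 + 6300 = 6545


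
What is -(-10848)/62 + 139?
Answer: 9733/31 ≈ 313.97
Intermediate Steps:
-(-10848)/62 + 139 = -96*(-113/62) + 139 = 5424/31 + 139 = 9733/31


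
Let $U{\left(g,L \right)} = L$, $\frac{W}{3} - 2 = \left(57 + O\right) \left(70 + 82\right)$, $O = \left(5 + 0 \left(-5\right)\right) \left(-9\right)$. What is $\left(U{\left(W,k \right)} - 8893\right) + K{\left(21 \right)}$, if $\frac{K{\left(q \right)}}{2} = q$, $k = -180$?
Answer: $-9031$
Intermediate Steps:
$K{\left(q \right)} = 2 q$
$O = -45$ ($O = \left(5 + 0\right) \left(-9\right) = 5 \left(-9\right) = -45$)
$W = 5478$ ($W = 6 + 3 \left(57 - 45\right) \left(70 + 82\right) = 6 + 3 \cdot 12 \cdot 152 = 6 + 3 \cdot 1824 = 6 + 5472 = 5478$)
$\left(U{\left(W,k \right)} - 8893\right) + K{\left(21 \right)} = \left(-180 - 8893\right) + 2 \cdot 21 = -9073 + 42 = -9031$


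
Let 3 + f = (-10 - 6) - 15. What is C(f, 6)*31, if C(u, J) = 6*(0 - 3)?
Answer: -558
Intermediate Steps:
f = -34 (f = -3 + ((-10 - 6) - 15) = -3 + (-16 - 15) = -3 - 31 = -34)
C(u, J) = -18 (C(u, J) = 6*(-3) = -18)
C(f, 6)*31 = -18*31 = -558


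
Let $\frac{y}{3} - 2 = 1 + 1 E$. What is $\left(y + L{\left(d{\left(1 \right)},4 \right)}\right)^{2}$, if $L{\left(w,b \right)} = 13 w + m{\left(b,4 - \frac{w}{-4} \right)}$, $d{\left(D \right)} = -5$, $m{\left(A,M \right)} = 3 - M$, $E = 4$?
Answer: $\frac{30625}{16} \approx 1914.1$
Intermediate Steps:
$y = 21$ ($y = 6 + 3 \left(1 + 1 \cdot 4\right) = 6 + 3 \left(1 + 4\right) = 6 + 3 \cdot 5 = 6 + 15 = 21$)
$L{\left(w,b \right)} = -1 + \frac{51 w}{4}$ ($L{\left(w,b \right)} = 13 w - \left(1 - \frac{w}{-4}\right) = 13 w - \left(1 - w \left(- \frac{1}{4}\right)\right) = 13 w - \left(1 - - \frac{w}{4}\right) = 13 w - \left(1 + \frac{w}{4}\right) = -1 + \frac{51 w}{4}$)
$\left(y + L{\left(d{\left(1 \right)},4 \right)}\right)^{2} = \left(21 + \left(-1 + \frac{51}{4} \left(-5\right)\right)\right)^{2} = \left(21 - \frac{259}{4}\right)^{2} = \left(- \frac{175}{4}\right)^{2} = \frac{30625}{16}$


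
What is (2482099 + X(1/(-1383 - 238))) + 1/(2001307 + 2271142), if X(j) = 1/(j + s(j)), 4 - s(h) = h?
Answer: 42418569834257/17089796 ≈ 2.4821e+6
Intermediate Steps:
s(h) = 4 - h
X(j) = ¼ (X(j) = 1/(j + (4 - j)) = 1/4 = ¼)
(2482099 + X(1/(-1383 - 238))) + 1/(2001307 + 2271142) = (2482099 + ¼) + 1/(2001307 + 2271142) = 9928397/4 + 1/4272449 = 42418569834257/17089796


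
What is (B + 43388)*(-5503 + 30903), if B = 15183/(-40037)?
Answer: 44122598394200/40037 ≈ 1.1020e+9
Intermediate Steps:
B = -15183/40037 (B = 15183*(-1/40037) = -15183/40037 ≈ -0.37922)
(B + 43388)*(-5503 + 30903) = (-15183/40037 + 43388)*(-5503 + 30903) = (1737110173/40037)*25400 = 44122598394200/40037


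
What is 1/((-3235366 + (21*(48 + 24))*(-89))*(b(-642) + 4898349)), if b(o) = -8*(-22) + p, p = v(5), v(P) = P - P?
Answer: -1/16507705947350 ≈ -6.0578e-14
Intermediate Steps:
v(P) = 0
p = 0
b(o) = 176 (b(o) = -8*(-22) + 0 = 176 + 0 = 176)
1/((-3235366 + (21*(48 + 24))*(-89))*(b(-642) + 4898349)) = 1/((-3235366 + (21*(48 + 24))*(-89))*(176 + 4898349)) = 1/((-3235366 + (21*72)*(-89))*4898525) = 1/((-3235366 + 1512*(-89))*4898525) = 1/((-3235366 - 134568)*4898525) = 1/(-3369934*4898525) = 1/(-16507705947350) = -1/16507705947350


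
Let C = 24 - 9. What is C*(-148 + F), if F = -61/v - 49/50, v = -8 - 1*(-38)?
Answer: -11326/5 ≈ -2265.2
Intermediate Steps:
C = 15
v = 30 (v = -8 + 38 = 30)
F = -226/75 (F = -61/30 - 49/50 = -226/75 ≈ -3.0133)
C*(-148 + F) = 15*(-148 - 226/75) = 15*(-11326/75) = -11326/5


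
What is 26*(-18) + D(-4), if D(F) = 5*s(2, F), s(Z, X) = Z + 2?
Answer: -448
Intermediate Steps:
s(Z, X) = 2 + Z
D(F) = 20 (D(F) = 5*(2 + 2) = 5*4 = 20)
26*(-18) + D(-4) = 26*(-18) + 20 = -468 + 20 = -448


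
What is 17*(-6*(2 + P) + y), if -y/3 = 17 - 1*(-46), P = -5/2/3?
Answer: -3332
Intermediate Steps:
P = -5/6 (P = -5*1/2*(1/3) = -5/2*1/3 = -5/6 ≈ -0.83333)
y = -189 (y = -3*(17 - 1*(-46)) = -3*(17 + 46) = -3*63 = -189)
17*(-6*(2 + P) + y) = 17*(-6*(2 - 5/6) - 189) = 17*(-6*7/6 - 189) = 17*(-7 - 189) = 17*(-196) = -3332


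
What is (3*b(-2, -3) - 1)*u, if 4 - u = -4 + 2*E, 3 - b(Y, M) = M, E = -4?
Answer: 272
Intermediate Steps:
b(Y, M) = 3 - M
u = 16 (u = 4 - (-4 + 2*(-4)) = 4 - (-4 - 8) = 4 - 1*(-12) = 4 + 12 = 16)
(3*b(-2, -3) - 1)*u = (3*(3 - 1*(-3)) - 1)*16 = (3*(3 + 3) - 1)*16 = (3*6 - 1)*16 = (18 - 1)*16 = 17*16 = 272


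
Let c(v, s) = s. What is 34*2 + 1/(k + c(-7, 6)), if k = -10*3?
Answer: 1631/24 ≈ 67.958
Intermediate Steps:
k = -30
34*2 + 1/(k + c(-7, 6)) = 34*2 + 1/(-30 + 6) = 68 + 1/(-24) = 68 - 1/24 = 1631/24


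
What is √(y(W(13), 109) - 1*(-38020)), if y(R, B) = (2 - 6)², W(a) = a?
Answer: 2*√9509 ≈ 195.03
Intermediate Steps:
y(R, B) = 16 (y(R, B) = (-4)² = 16)
√(y(W(13), 109) - 1*(-38020)) = √(16 - 1*(-38020)) = √(16 + 38020) = √38036 = 2*√9509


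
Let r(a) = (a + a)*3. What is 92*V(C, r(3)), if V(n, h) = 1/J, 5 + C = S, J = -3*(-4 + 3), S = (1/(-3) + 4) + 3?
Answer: 92/3 ≈ 30.667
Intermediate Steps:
r(a) = 6*a (r(a) = (2*a)*3 = 6*a)
S = 20/3 (S = (-⅓ + 4) + 3 = 11/3 + 3 = 20/3 ≈ 6.6667)
J = 3 (J = -3*(-1) = 3)
C = 5/3 (C = -5 + 20/3 = 5/3 ≈ 1.6667)
V(n, h) = ⅓ (V(n, h) = 1/3 = ⅓)
92*V(C, r(3)) = 92*(⅓) = 92/3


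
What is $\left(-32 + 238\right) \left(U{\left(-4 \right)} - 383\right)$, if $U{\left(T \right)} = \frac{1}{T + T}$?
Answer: $- \frac{315695}{4} \approx -78924.0$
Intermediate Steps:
$U{\left(T \right)} = \frac{1}{2 T}$
$\left(-32 + 238\right) \left(U{\left(-4 \right)} - 383\right) = \left(-32 + 238\right) \left(\frac{1}{2 \left(-4\right)} - 383\right) = 206 \left(\frac{1}{2} \left(- \frac{1}{4}\right) - 383\right) = 206 \left(- \frac{1}{8} - 383\right) = 206 \left(- \frac{3065}{8}\right) = - \frac{315695}{4}$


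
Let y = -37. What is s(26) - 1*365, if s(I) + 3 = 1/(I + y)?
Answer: -4049/11 ≈ -368.09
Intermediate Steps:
s(I) = -3 + 1/(-37 + I) (s(I) = -3 + 1/(I - 37) = -3 + 1/(-37 + I))
s(26) - 1*365 = (112 - 3*26)/(-37 + 26) - 1*365 = (112 - 78)/(-11) - 365 = -1/11*34 - 365 = -34/11 - 365 = -4049/11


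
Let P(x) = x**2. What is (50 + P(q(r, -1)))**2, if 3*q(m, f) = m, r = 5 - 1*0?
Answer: 225625/81 ≈ 2785.5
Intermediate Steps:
r = 5 (r = 5 + 0 = 5)
q(m, f) = m/3
(50 + P(q(r, -1)))**2 = (50 + ((1/3)*5)**2)**2 = (50 + (5/3)**2)**2 = (50 + 25/9)**2 = (475/9)**2 = 225625/81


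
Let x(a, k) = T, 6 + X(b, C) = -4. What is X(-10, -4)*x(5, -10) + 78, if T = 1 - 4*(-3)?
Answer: -52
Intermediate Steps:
X(b, C) = -10 (X(b, C) = -6 - 4 = -10)
T = 13 (T = 1 + 12 = 13)
x(a, k) = 13
X(-10, -4)*x(5, -10) + 78 = -10*13 + 78 = -130 + 78 = -52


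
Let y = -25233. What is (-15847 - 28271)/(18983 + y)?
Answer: 22059/3125 ≈ 7.0589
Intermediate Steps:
(-15847 - 28271)/(18983 + y) = (-15847 - 28271)/(18983 - 25233) = -44118/(-6250) = -44118*(-1/6250) = 22059/3125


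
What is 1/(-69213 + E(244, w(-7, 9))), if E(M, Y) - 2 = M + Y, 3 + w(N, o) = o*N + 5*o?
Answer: -1/68988 ≈ -1.4495e-5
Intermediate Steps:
w(N, o) = -3 + 5*o + N*o (w(N, o) = -3 + (o*N + 5*o) = -3 + (N*o + 5*o) = -3 + (5*o + N*o) = -3 + 5*o + N*o)
E(M, Y) = 2 + M + Y (E(M, Y) = 2 + (M + Y) = 2 + M + Y)
1/(-69213 + E(244, w(-7, 9))) = 1/(-69213 + (2 + 244 + (-3 + 5*9 - 7*9))) = 1/(-69213 + (2 + 244 + (-3 + 45 - 63))) = 1/(-69213 + (2 + 244 - 21)) = 1/(-69213 + 225) = 1/(-68988) = -1/68988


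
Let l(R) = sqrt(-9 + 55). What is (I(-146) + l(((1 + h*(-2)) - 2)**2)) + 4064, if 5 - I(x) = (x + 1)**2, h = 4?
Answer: -16956 + sqrt(46) ≈ -16949.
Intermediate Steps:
I(x) = 5 - (1 + x)**2 (I(x) = 5 - (x + 1)**2 = 5 - (1 + x)**2)
l(R) = sqrt(46)
(I(-146) + l(((1 + h*(-2)) - 2)**2)) + 4064 = ((5 - (1 - 146)**2) + sqrt(46)) + 4064 = ((5 - 1*(-145)**2) + sqrt(46)) + 4064 = ((5 - 1*21025) + sqrt(46)) + 4064 = ((5 - 21025) + sqrt(46)) + 4064 = (-21020 + sqrt(46)) + 4064 = -16956 + sqrt(46)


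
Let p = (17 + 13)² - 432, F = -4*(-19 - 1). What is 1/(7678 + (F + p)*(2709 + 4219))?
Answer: 1/3804222 ≈ 2.6287e-7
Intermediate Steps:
F = 80 (F = -4*(-20) = 80)
p = 468 (p = 30² - 432 = 900 - 432 = 468)
1/(7678 + (F + p)*(2709 + 4219)) = 1/(7678 + (80 + 468)*(2709 + 4219)) = 1/(7678 + 548*6928) = 1/(7678 + 3796544) = 1/3804222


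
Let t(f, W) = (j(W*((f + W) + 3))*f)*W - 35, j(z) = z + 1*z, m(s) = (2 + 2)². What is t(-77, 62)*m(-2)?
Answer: 113658832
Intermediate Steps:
m(s) = 16 (m(s) = 4² = 16)
j(z) = 2*z (j(z) = z + z = 2*z)
t(f, W) = -35 + 2*f*W²*(3 + W + f) (t(f, W) = ((2*(W*((f + W) + 3)))*f)*W - 35 = ((2*(W*((W + f) + 3)))*f)*W - 35 = ((2*(W*(3 + W + f)))*f)*W - 35 = ((2*W*(3 + W + f))*f)*W - 35 = (2*W*f*(3 + W + f))*W - 35 = 2*f*W²*(3 + W + f) - 35 = -35 + 2*f*W²*(3 + W + f))
t(-77, 62)*m(-2) = (-35 + 2*(-77)*62²*(3 + 62 - 77))*16 = (-35 + 2*(-77)*3844*(-12))*16 = (-35 + 7103712)*16 = 7103677*16 = 113658832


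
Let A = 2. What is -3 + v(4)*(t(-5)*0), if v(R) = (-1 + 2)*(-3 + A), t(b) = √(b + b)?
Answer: -3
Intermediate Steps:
t(b) = √2*√b (t(b) = √(2*b) = √2*√b)
v(R) = -1 (v(R) = (-1 + 2)*(-3 + 2) = 1*(-1) = -1)
-3 + v(4)*(t(-5)*0) = -3 - √2*√(-5)*0 = -3 - √2*(I*√5)*0 = -3 - I*√10*0 = -3 - 1*0 = -3 + 0 = -3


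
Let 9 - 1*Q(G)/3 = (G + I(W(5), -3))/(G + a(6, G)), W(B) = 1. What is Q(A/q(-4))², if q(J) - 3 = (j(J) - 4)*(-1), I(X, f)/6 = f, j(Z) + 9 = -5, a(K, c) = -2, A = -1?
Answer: 576/1849 ≈ 0.31152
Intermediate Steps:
j(Z) = -14 (j(Z) = -9 - 5 = -14)
I(X, f) = 6*f
q(J) = 21 (q(J) = 3 + (-14 - 4)*(-1) = 3 - 18*(-1) = 3 + 18 = 21)
Q(G) = 27 - 3*(-18 + G)/(-2 + G) (Q(G) = 27 - 3*(G + 6*(-3))/(G - 2) = 27 - 3*(G - 18)/(-2 + G) = 27 - 3*(-18 + G)/(-2 + G))
Q(A/q(-4))² = (24*(-1/21)/(-2 - 1/21))² = (24*(-1/21)/(-43/21))² = (24*(-1/21)*(-21/43))² = (24/43)² = 576/1849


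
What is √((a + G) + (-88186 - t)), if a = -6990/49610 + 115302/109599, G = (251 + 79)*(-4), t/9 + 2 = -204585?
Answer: 4*√29722327874910610114/16476383 ≈ 1323.5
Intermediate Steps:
t = -1841283 (t = -18 + 9*(-204585) = -18 - 1841265 = -1841283)
G = -1320 (G = 330*(-4) = -1320)
a = 165134507/181240213 (a = -6990*1/49610 + 115302*(1/109599) = -699/4961 + 38434/36533 = 165134507/181240213 ≈ 0.91114)
√((a + G) + (-88186 - t)) = √((165134507/181240213 - 1320) + (-88186 - 1*(-1841283))) = √(-239071946653/181240213 + (-88186 + 1841283)) = √(-239071946653/181240213 + 1753097) = √(317492601743008/181240213) = 4*√29722327874910610114/16476383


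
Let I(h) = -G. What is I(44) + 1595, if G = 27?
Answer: 1568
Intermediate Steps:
I(h) = -27 (I(h) = -1*27 = -27)
I(44) + 1595 = -27 + 1595 = 1568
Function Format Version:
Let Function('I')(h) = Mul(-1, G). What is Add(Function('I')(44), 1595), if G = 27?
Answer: 1568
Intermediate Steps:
Function('I')(h) = -27 (Function('I')(h) = Mul(-1, 27) = -27)
Add(Function('I')(44), 1595) = Add(-27, 1595) = 1568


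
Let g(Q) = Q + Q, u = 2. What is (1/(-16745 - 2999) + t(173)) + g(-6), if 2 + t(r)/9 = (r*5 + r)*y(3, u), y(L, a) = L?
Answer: 552753023/19744 ≈ 27996.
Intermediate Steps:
g(Q) = 2*Q
t(r) = -18 + 162*r (t(r) = -18 + 9*((r*5 + r)*3) = -18 + 9*((5*r + r)*3) = -18 + 9*((6*r)*3) = -18 + 9*(18*r) = -18 + 162*r)
(1/(-16745 - 2999) + t(173)) + g(-6) = (1/(-16745 - 2999) + (-18 + 162*173)) + 2*(-6) = (1/(-19744) + (-18 + 28026)) - 12 = (-1/19744 + 28008) - 12 = 552989951/19744 - 12 = 552753023/19744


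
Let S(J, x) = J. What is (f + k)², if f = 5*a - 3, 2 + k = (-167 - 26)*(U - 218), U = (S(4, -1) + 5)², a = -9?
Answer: 696484881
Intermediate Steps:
U = 81 (U = (4 + 5)² = 9² = 81)
k = 26439 (k = -2 + (-167 - 26)*(81 - 218) = -2 - 193*(-137) = -2 + 26441 = 26439)
f = -48 (f = 5*(-9) - 3 = -45 - 3 = -48)
(f + k)² = (-48 + 26439)² = 26391² = 696484881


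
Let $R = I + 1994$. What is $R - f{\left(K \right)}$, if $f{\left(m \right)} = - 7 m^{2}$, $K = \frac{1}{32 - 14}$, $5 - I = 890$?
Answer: $\frac{359323}{324} \approx 1109.0$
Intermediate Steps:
$I = -885$ ($I = 5 - 890 = -885$)
$K = \frac{1}{18} \approx 0.055556$
$R = 1109$ ($R = -885 + 1994 = 1109$)
$R - f{\left(K \right)} = 1109 - - \frac{7}{324} = 1109 + \frac{7}{324} = \frac{359323}{324}$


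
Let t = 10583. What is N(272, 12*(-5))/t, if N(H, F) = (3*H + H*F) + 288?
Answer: -15216/10583 ≈ -1.4378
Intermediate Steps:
N(H, F) = 288 + 3*H + F*H (N(H, F) = (3*H + F*H) + 288 = 288 + 3*H + F*H)
N(272, 12*(-5))/t = (288 + 3*272 + (12*(-5))*272)/10583 = (288 + 816 - 60*272)*(1/10583) = (288 + 816 - 16320)*(1/10583) = -15216*1/10583 = -15216/10583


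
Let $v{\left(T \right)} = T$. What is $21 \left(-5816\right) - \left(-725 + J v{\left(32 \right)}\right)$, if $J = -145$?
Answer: $-116771$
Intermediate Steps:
$21 \left(-5816\right) - \left(-725 + J v{\left(32 \right)}\right) = 21 \left(-5816\right) - \left(-725 - 4640\right) = -122136 - \left(-725 - 4640\right) = -122136 - -5365 = -122136 + 5365 = -116771$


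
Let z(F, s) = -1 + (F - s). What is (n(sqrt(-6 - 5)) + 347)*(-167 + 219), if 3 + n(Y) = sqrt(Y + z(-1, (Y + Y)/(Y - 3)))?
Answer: 17888 + 52*sqrt((5 + 7*I*sqrt(11))/(3 - I*sqrt(11))) ≈ 17943.0 + 106.63*I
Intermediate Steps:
z(F, s) = -1 + F - s
n(Y) = -3 + sqrt(-2 + Y - 2*Y/(-3 + Y)) (n(Y) = -3 + sqrt(Y + (-1 - 1 - (Y + Y)/(Y - 3))) = -3 + sqrt(Y + (-1 - 1 - 2*Y/(-3 + Y))) = -3 + sqrt(Y + (-2 - 2*Y/(-3 + Y))) = -3 + sqrt(-2 + Y - 2*Y/(-3 + Y)))
(n(sqrt(-6 - 5)) + 347)*(-167 + 219) = ((-3 + sqrt((6 + (sqrt(-6 - 5))**2 - 7*sqrt(-6 - 5))/(-3 + sqrt(-6 - 5)))) + 347)*(-167 + 219) = ((-3 + sqrt((6 + (sqrt(-11))**2 - 7*I*sqrt(11))/(-3 + sqrt(-11)))) + 347)*52 = ((-3 + sqrt((6 + (I*sqrt(11))**2 - 7*I*sqrt(11))/(-3 + I*sqrt(11)))) + 347)*52 = ((-3 + sqrt((6 - 11 - 7*I*sqrt(11))/(-3 + I*sqrt(11)))) + 347)*52 = ((-3 + sqrt((-5 - 7*I*sqrt(11))/(-3 + I*sqrt(11)))) + 347)*52 = (344 + sqrt((-5 - 7*I*sqrt(11))/(-3 + I*sqrt(11))))*52 = 17888 + 52*sqrt((-5 - 7*I*sqrt(11))/(-3 + I*sqrt(11)))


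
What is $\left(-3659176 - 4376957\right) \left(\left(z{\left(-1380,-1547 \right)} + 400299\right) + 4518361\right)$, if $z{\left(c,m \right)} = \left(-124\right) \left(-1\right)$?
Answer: $-39528002422272$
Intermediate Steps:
$z{\left(c,m \right)} = 124$
$\left(-3659176 - 4376957\right) \left(\left(z{\left(-1380,-1547 \right)} + 400299\right) + 4518361\right) = \left(-3659176 - 4376957\right) \left(\left(124 + 400299\right) + 4518361\right) = - 8036133 \left(400423 + 4518361\right) = \left(-8036133\right) 4918784 = -39528002422272$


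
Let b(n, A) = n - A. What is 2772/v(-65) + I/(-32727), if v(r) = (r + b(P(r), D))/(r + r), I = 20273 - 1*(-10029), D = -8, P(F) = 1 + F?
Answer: 1071803198/359997 ≈ 2977.3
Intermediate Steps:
I = 30302 (I = 20273 + 10029 = 30302)
v(r) = (9 + 2*r)/(2*r) (v(r) = (r + ((1 + r) - 1*(-8)))/(r + r) = (r + ((1 + r) + 8))/((2*r)) = (r + (9 + r))*(1/(2*r)) = (9 + 2*r)*(1/(2*r)) = (9 + 2*r)/(2*r))
2772/v(-65) + I/(-32727) = 2772/(((9/2 - 65)/(-65))) + 30302/(-32727) = 2772/((-1/65*(-121/2))) + 30302*(-1/32727) = 2772/(121/130) - 30302/32727 = 2772*(130/121) - 30302/32727 = 32760/11 - 30302/32727 = 1071803198/359997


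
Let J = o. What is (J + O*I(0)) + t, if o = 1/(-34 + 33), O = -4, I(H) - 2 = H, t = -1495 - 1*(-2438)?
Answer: 934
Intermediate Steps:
t = 943 (t = -1495 + 2438 = 943)
I(H) = 2 + H
o = -1 (o = 1/(-1) = -1)
J = -1
(J + O*I(0)) + t = (-1 - 4*(2 + 0)) + 943 = (-1 - 4*2) + 943 = (-1 - 8) + 943 = -9 + 943 = 934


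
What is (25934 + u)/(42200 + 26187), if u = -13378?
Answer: 12556/68387 ≈ 0.18360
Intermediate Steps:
(25934 + u)/(42200 + 26187) = (25934 - 13378)/(42200 + 26187) = 12556/68387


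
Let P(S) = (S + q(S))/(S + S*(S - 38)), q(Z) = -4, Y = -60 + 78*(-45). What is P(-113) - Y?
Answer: 20170461/5650 ≈ 3570.0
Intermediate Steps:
Y = -3570 (Y = -60 - 3510 = -3570)
P(S) = (-4 + S)/(S + S*(-38 + S)) (P(S) = (S - 4)/(S + S*(S - 38)) = (-4 + S)/(S + S*(-38 + S)))
P(-113) - Y = (-4 - 113)/((-113)*(-37 - 113)) - 1*(-3570) = -1/113*(-117)/(-150) + 3570 = -1/113*(-1/150)*(-117) + 3570 = -39/5650 + 3570 = 20170461/5650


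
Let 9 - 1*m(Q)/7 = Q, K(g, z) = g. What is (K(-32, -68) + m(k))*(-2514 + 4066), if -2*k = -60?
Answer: -277808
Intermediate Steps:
k = 30 (k = -½*(-60) = 30)
m(Q) = 63 - 7*Q
(K(-32, -68) + m(k))*(-2514 + 4066) = (-32 + (63 - 7*30))*(-2514 + 4066) = (-32 + (63 - 210))*1552 = (-32 - 147)*1552 = -179*1552 = -277808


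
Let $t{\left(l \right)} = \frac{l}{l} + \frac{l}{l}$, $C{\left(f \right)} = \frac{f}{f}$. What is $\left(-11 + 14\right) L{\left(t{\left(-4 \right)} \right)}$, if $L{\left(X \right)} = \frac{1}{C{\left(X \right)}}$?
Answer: $3$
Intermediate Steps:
$C{\left(f \right)} = 1$
$t{\left(l \right)} = 2$ ($t{\left(l \right)} = 1 + 1 = 2$)
$L{\left(X \right)} = 1$ ($L{\left(X \right)} = 1^{-1} = 1$)
$\left(-11 + 14\right) L{\left(t{\left(-4 \right)} \right)} = \left(-11 + 14\right) 1 = 3 \cdot 1 = 3$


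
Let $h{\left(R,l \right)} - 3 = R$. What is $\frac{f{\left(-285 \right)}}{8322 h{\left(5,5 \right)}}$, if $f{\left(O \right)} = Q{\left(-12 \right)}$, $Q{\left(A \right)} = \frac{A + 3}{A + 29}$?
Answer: $- \frac{3}{377264} \approx -7.952 \cdot 10^{-6}$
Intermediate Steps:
$h{\left(R,l \right)} = 3 + R$
$Q{\left(A \right)} = \frac{3 + A}{29 + A}$
$f{\left(O \right)} = - \frac{9}{17}$ ($f{\left(O \right)} = \frac{3 - 12}{29 - 12} = \frac{1}{17} \left(-9\right) = - \frac{9}{17}$)
$\frac{f{\left(-285 \right)}}{8322 h{\left(5,5 \right)}} = - \frac{9}{17 \cdot 8322 \left(3 + 5\right)} = - \frac{9}{17 \cdot 8322 \cdot 8} = - \frac{9}{17 \cdot 66576} = \left(- \frac{9}{17}\right) \frac{1}{66576} = - \frac{3}{377264}$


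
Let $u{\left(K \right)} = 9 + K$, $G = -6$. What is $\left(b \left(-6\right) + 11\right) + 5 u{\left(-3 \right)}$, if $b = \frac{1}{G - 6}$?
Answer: $\frac{83}{2} \approx 41.5$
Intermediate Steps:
$b = - \frac{1}{12}$ ($b = \frac{1}{-6 - 6} = \frac{1}{-12} = - \frac{1}{12} \approx -0.083333$)
$\left(b \left(-6\right) + 11\right) + 5 u{\left(-3 \right)} = \left(\left(- \frac{1}{12}\right) \left(-6\right) + 11\right) + 5 \left(9 - 3\right) = \left(\frac{1}{2} + 11\right) + 5 \cdot 6 = \frac{23}{2} + 30 = \frac{83}{2}$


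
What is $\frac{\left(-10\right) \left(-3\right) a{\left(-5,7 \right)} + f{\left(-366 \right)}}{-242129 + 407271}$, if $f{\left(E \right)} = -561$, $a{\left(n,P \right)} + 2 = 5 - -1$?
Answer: $- \frac{441}{165142} \approx -0.0026704$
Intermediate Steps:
$a{\left(n,P \right)} = 4$ ($a{\left(n,P \right)} = -2 + \left(5 - -1\right) = -2 + \left(5 + 1\right) = -2 + 6 = 4$)
$\frac{\left(-10\right) \left(-3\right) a{\left(-5,7 \right)} + f{\left(-366 \right)}}{-242129 + 407271} = \frac{\left(-10\right) \left(-3\right) 4 - 561}{-242129 + 407271} = \frac{30 \cdot 4 - 561}{165142} = \left(120 - 561\right) \frac{1}{165142} = \left(-441\right) \frac{1}{165142} = - \frac{441}{165142}$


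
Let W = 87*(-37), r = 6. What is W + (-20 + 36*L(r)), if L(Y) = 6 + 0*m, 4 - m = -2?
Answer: -3023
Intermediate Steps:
m = 6 (m = 4 - 1*(-2) = 4 + 2 = 6)
L(Y) = 6 (L(Y) = 6 + 0*6 = 6 + 0 = 6)
W = -3219
W + (-20 + 36*L(r)) = -3219 + (-20 + 36*6) = -3219 + (-20 + 216) = -3219 + 196 = -3023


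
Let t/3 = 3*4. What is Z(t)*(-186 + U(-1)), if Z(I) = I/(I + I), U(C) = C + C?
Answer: -94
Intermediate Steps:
t = 36 (t = 3*(3*4) = 3*12 = 36)
U(C) = 2*C
Z(I) = ½ (Z(I) = I/((2*I)) = I*(1/(2*I)) = ½)
Z(t)*(-186 + U(-1)) = (-186 + 2*(-1))/2 = (-186 - 2)/2 = (½)*(-188) = -94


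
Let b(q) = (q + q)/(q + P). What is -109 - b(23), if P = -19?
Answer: -241/2 ≈ -120.50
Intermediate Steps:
b(q) = 2*q/(-19 + q) (b(q) = (q + q)/(q - 19) = (2*q)/(-19 + q) = 2*q/(-19 + q))
-109 - b(23) = -109 - 2*23/(-19 + 23) = -109 - 2*23/4 = -109 - 1*23/2 = -109 - 23/2 = -241/2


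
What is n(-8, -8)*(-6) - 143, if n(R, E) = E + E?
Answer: -47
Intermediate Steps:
n(R, E) = 2*E
n(-8, -8)*(-6) - 143 = (2*(-8))*(-6) - 143 = -16*(-6) - 143 = 96 - 143 = -47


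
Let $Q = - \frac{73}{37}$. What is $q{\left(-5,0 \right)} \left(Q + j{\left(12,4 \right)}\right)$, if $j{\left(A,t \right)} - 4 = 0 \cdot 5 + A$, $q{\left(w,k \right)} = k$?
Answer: $0$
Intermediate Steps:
$Q = - \frac{73}{37}$ ($Q = \left(-73\right) \frac{1}{37} = - \frac{73}{37} \approx -1.973$)
$j{\left(A,t \right)} = 4 + A$ ($j{\left(A,t \right)} = 4 + \left(0 \cdot 5 + A\right) = 4 + \left(0 + A\right) = 4 + A$)
$q{\left(-5,0 \right)} \left(Q + j{\left(12,4 \right)}\right) = 0 \left(- \frac{73}{37} + \left(4 + 12\right)\right) = 0 \left(- \frac{73}{37} + 16\right) = 0 \cdot \frac{519}{37} = 0$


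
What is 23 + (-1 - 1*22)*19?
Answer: -414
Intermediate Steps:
23 + (-1 - 1*22)*19 = 23 + (-1 - 22)*19 = 23 - 23*19 = 23 - 437 = -414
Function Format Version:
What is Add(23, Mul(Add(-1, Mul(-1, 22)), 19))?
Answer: -414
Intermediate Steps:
Add(23, Mul(Add(-1, Mul(-1, 22)), 19)) = Add(23, Mul(Add(-1, -22), 19)) = Add(23, Mul(-23, 19)) = Add(23, -437) = -414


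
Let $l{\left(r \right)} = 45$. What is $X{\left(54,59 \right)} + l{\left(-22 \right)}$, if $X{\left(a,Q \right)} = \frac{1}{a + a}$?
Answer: $\frac{4861}{108} \approx 45.009$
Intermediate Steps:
$X{\left(a,Q \right)} = \frac{1}{2 a}$
$X{\left(54,59 \right)} + l{\left(-22 \right)} = \frac{1}{2 \cdot 54} + 45 = \frac{1}{2} \cdot \frac{1}{54} + 45 = \frac{1}{108} + 45 = \frac{4861}{108}$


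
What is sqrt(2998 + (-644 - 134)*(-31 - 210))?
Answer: 4*sqrt(11906) ≈ 436.46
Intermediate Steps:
sqrt(2998 + (-644 - 134)*(-31 - 210)) = sqrt(2998 - 778*(-241)) = sqrt(2998 + 187498) = sqrt(190496) = 4*sqrt(11906)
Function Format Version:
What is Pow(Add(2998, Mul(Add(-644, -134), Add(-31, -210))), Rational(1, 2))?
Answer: Mul(4, Pow(11906, Rational(1, 2))) ≈ 436.46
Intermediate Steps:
Pow(Add(2998, Mul(Add(-644, -134), Add(-31, -210))), Rational(1, 2)) = Pow(Add(2998, Mul(-778, -241)), Rational(1, 2)) = Pow(Add(2998, 187498), Rational(1, 2)) = Pow(190496, Rational(1, 2)) = Mul(4, Pow(11906, Rational(1, 2)))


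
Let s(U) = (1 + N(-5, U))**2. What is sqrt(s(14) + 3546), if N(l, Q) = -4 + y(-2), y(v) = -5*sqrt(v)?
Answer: sqrt(3505 + 30*I*sqrt(2)) ≈ 59.204 + 0.3583*I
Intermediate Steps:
N(l, Q) = -4 - 5*I*sqrt(2)
s(U) = (-3 - 5*I*sqrt(2))**2 (s(U) = (1 + (-4 - 5*I*sqrt(2)))**2 = (-3 - 5*I*sqrt(2))**2)
sqrt(s(14) + 3546) = sqrt((-41 + 30*I*sqrt(2)) + 3546) = sqrt(3505 + 30*I*sqrt(2))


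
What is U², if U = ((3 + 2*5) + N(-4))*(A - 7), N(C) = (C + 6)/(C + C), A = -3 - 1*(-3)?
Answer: 127449/16 ≈ 7965.6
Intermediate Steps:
A = 0 (A = -3 + 3 = 0)
N(C) = (6 + C)/(2*C) (N(C) = (6 + C)/((2*C)) = (6 + C)*(1/(2*C)) = (6 + C)/(2*C))
U = -357/4 (U = ((3 + 2*5) + (½)*(6 - 4)/(-4))*(0 - 7) = ((3 + 10) + (½)*(-¼)*2)*(-7) = (13 - ¼)*(-7) = (51/4)*(-7) = -357/4 ≈ -89.250)
U² = (-357/4)² = 127449/16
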